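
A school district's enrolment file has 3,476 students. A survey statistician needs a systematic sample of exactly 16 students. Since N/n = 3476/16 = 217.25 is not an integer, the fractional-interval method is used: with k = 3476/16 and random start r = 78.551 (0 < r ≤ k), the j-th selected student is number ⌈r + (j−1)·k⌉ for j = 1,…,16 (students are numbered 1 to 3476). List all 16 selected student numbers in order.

79, 296, 514, 731, 948, 1165, 1383, 1600, 1817, 2034, 2252, 2469, 2686, 2903, 3121, 3338

j=1: r + 0k = 78.551 → ⌈·⌉ = 79
j=2: r + 1k = 295.801 → ⌈·⌉ = 296
j=3: r + 2k = 513.051 → ⌈·⌉ = 514
j=4: r + 3k = 730.301 → ⌈·⌉ = 731
j=5: r + 4k = 947.551 → ⌈·⌉ = 948
j=6: r + 5k = 1164.801 → ⌈·⌉ = 1165
j=7: r + 6k = 1382.051 → ⌈·⌉ = 1383
j=8: r + 7k = 1599.301 → ⌈·⌉ = 1600
j=9: r + 8k = 1816.551 → ⌈·⌉ = 1817
j=10: r + 9k = 2033.801 → ⌈·⌉ = 2034
j=11: r + 10k = 2251.051 → ⌈·⌉ = 2252
j=12: r + 11k = 2468.301 → ⌈·⌉ = 2469
j=13: r + 12k = 2685.551 → ⌈·⌉ = 2686
j=14: r + 13k = 2902.801 → ⌈·⌉ = 2903
j=15: r + 14k = 3120.051 → ⌈·⌉ = 3121
j=16: r + 15k = 3337.301 → ⌈·⌉ = 3338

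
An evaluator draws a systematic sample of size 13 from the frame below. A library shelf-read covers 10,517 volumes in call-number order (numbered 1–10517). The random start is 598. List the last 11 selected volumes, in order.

k = N/n = 10517/13 = 809
3rd selection = 598 + 2×809 = 2216
4th: 2216 + 809 = 3025
5th: 3025 + 809 = 3834
6th: 3834 + 809 = 4643
7th: 4643 + 809 = 5452
8th: 5452 + 809 = 6261
9th: 6261 + 809 = 7070
10th: 7070 + 809 = 7879
11th: 7879 + 809 = 8688
12th: 8688 + 809 = 9497
13th: 9497 + 809 = 10306

2216, 3025, 3834, 4643, 5452, 6261, 7070, 7879, 8688, 9497, 10306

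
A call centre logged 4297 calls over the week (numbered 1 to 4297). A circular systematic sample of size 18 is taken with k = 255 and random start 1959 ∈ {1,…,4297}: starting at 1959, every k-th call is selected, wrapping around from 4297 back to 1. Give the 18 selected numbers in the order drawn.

1959, 2214, 2469, 2724, 2979, 3234, 3489, 3744, 3999, 4254, 212, 467, 722, 977, 1232, 1487, 1742, 1997

Selection 1: 1959
Selection 2: 1959 + 255 = 2214
Selection 3: 2214 + 255 = 2469
Selection 4: 2469 + 255 = 2724
Selection 5: 2724 + 255 = 2979
Selection 6: 2979 + 255 = 3234
Selection 7: 3234 + 255 = 3489
Selection 8: 3489 + 255 = 3744
Selection 9: 3744 + 255 = 3999
Selection 10: 3999 + 255 = 4254
Selection 11: 4254 + 255 = 4509 → 4509 − 4297 = 212
Selection 12: 212 + 255 = 467
Selection 13: 467 + 255 = 722
Selection 14: 722 + 255 = 977
Selection 15: 977 + 255 = 1232
Selection 16: 1232 + 255 = 1487
Selection 17: 1487 + 255 = 1742
Selection 18: 1742 + 255 = 1997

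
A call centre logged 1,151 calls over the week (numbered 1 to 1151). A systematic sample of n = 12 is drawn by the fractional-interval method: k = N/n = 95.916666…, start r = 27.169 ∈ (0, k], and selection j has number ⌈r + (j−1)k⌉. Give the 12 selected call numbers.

j=1: r + 0k = 27.169 → ⌈·⌉ = 28
j=2: r + 1k = 123.085666… → ⌈·⌉ = 124
j=3: r + 2k = 219.002333… → ⌈·⌉ = 220
j=4: r + 3k = 314.919 → ⌈·⌉ = 315
j=5: r + 4k = 410.835666… → ⌈·⌉ = 411
j=6: r + 5k = 506.752333… → ⌈·⌉ = 507
j=7: r + 6k = 602.669 → ⌈·⌉ = 603
j=8: r + 7k = 698.585666… → ⌈·⌉ = 699
j=9: r + 8k = 794.502333… → ⌈·⌉ = 795
j=10: r + 9k = 890.419 → ⌈·⌉ = 891
j=11: r + 10k = 986.335666… → ⌈·⌉ = 987
j=12: r + 11k = 1082.252333… → ⌈·⌉ = 1083

28, 124, 220, 315, 411, 507, 603, 699, 795, 891, 987, 1083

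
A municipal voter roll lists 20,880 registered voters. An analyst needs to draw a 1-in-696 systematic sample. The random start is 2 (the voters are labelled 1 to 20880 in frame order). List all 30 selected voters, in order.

voter 1: 2
voter 2: 2 + 696 = 698
voter 3: 698 + 696 = 1394
voter 4: 1394 + 696 = 2090
voter 5: 2090 + 696 = 2786
voter 6: 2786 + 696 = 3482
voter 7: 3482 + 696 = 4178
voter 8: 4178 + 696 = 4874
voter 9: 4874 + 696 = 5570
voter 10: 5570 + 696 = 6266
voter 11: 6266 + 696 = 6962
voter 12: 6962 + 696 = 7658
voter 13: 7658 + 696 = 8354
voter 14: 8354 + 696 = 9050
voter 15: 9050 + 696 = 9746
voter 16: 9746 + 696 = 10442
voter 17: 10442 + 696 = 11138
voter 18: 11138 + 696 = 11834
voter 19: 11834 + 696 = 12530
voter 20: 12530 + 696 = 13226
voter 21: 13226 + 696 = 13922
voter 22: 13922 + 696 = 14618
voter 23: 14618 + 696 = 15314
voter 24: 15314 + 696 = 16010
voter 25: 16010 + 696 = 16706
voter 26: 16706 + 696 = 17402
voter 27: 17402 + 696 = 18098
voter 28: 18098 + 696 = 18794
voter 29: 18794 + 696 = 19490
voter 30: 19490 + 696 = 20186

2, 698, 1394, 2090, 2786, 3482, 4178, 4874, 5570, 6266, 6962, 7658, 8354, 9050, 9746, 10442, 11138, 11834, 12530, 13226, 13922, 14618, 15314, 16010, 16706, 17402, 18098, 18794, 19490, 20186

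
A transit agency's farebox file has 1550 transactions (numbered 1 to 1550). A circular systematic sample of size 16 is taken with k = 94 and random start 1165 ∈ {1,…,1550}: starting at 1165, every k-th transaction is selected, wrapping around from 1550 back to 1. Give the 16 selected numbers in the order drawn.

Selection 1: 1165
Selection 2: 1165 + 94 = 1259
Selection 3: 1259 + 94 = 1353
Selection 4: 1353 + 94 = 1447
Selection 5: 1447 + 94 = 1541
Selection 6: 1541 + 94 = 1635 → 1635 − 1550 = 85
Selection 7: 85 + 94 = 179
Selection 8: 179 + 94 = 273
Selection 9: 273 + 94 = 367
Selection 10: 367 + 94 = 461
Selection 11: 461 + 94 = 555
Selection 12: 555 + 94 = 649
Selection 13: 649 + 94 = 743
Selection 14: 743 + 94 = 837
Selection 15: 837 + 94 = 931
Selection 16: 931 + 94 = 1025

1165, 1259, 1353, 1447, 1541, 85, 179, 273, 367, 461, 555, 649, 743, 837, 931, 1025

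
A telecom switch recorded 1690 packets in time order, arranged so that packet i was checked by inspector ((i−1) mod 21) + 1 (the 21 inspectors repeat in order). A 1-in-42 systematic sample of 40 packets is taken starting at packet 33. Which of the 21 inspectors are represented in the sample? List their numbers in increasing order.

Consecutive selections differ by k = 42, so their inspector numbers differ by 42 mod 21 = 0.
gcd(42, 21) = 21, so the sample visits 21/21 = 1 distinct residues mod 21.
Start 33 is inspector 12; the inspectors hit are 12.

12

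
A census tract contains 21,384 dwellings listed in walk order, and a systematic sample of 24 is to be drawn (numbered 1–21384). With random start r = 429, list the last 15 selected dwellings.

k = N/n = 21384/24 = 891
10th selection = 429 + 9×891 = 8448
11th: 8448 + 891 = 9339
12th: 9339 + 891 = 10230
13th: 10230 + 891 = 11121
14th: 11121 + 891 = 12012
15th: 12012 + 891 = 12903
16th: 12903 + 891 = 13794
17th: 13794 + 891 = 14685
18th: 14685 + 891 = 15576
19th: 15576 + 891 = 16467
20th: 16467 + 891 = 17358
21st: 17358 + 891 = 18249
22nd: 18249 + 891 = 19140
23rd: 19140 + 891 = 20031
24th: 20031 + 891 = 20922

8448, 9339, 10230, 11121, 12012, 12903, 13794, 14685, 15576, 16467, 17358, 18249, 19140, 20031, 20922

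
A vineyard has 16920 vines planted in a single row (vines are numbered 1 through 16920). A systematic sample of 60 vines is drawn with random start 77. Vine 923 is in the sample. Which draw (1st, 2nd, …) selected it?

4

k = 16920/60 = 282
position = (923 − 77)/282 + 1 = 846/282 + 1 = 3 + 1 = 4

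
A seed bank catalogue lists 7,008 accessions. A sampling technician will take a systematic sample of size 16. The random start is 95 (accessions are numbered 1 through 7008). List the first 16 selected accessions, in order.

95, 533, 971, 1409, 1847, 2285, 2723, 3161, 3599, 4037, 4475, 4913, 5351, 5789, 6227, 6665

k = N/n = 7008/16 = 438
accession 1: 95
accession 2: 95 + 438 = 533
accession 3: 533 + 438 = 971
accession 4: 971 + 438 = 1409
accession 5: 1409 + 438 = 1847
accession 6: 1847 + 438 = 2285
accession 7: 2285 + 438 = 2723
accession 8: 2723 + 438 = 3161
accession 9: 3161 + 438 = 3599
accession 10: 3599 + 438 = 4037
accession 11: 4037 + 438 = 4475
accession 12: 4475 + 438 = 4913
accession 13: 4913 + 438 = 5351
accession 14: 5351 + 438 = 5789
accession 15: 5789 + 438 = 6227
accession 16: 6227 + 438 = 6665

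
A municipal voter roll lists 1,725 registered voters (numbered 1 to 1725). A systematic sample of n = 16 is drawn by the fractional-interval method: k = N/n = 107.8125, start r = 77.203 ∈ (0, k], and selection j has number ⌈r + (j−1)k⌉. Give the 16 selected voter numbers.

78, 186, 293, 401, 509, 617, 725, 832, 940, 1048, 1156, 1264, 1371, 1479, 1587, 1695

j=1: r + 0k = 77.203 → ⌈·⌉ = 78
j=2: r + 1k = 185.0155 → ⌈·⌉ = 186
j=3: r + 2k = 292.828 → ⌈·⌉ = 293
j=4: r + 3k = 400.6405 → ⌈·⌉ = 401
j=5: r + 4k = 508.453 → ⌈·⌉ = 509
j=6: r + 5k = 616.2655 → ⌈·⌉ = 617
j=7: r + 6k = 724.078 → ⌈·⌉ = 725
j=8: r + 7k = 831.8905 → ⌈·⌉ = 832
j=9: r + 8k = 939.703 → ⌈·⌉ = 940
j=10: r + 9k = 1047.5155 → ⌈·⌉ = 1048
j=11: r + 10k = 1155.328 → ⌈·⌉ = 1156
j=12: r + 11k = 1263.1405 → ⌈·⌉ = 1264
j=13: r + 12k = 1370.953 → ⌈·⌉ = 1371
j=14: r + 13k = 1478.7655 → ⌈·⌉ = 1479
j=15: r + 14k = 1586.578 → ⌈·⌉ = 1587
j=16: r + 15k = 1694.3905 → ⌈·⌉ = 1695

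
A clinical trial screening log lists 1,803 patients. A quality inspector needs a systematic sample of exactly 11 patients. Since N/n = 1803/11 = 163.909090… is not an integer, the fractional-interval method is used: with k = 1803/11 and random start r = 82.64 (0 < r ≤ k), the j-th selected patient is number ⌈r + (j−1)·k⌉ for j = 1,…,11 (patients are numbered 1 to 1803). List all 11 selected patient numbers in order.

83, 247, 411, 575, 739, 903, 1067, 1231, 1394, 1558, 1722

j=1: r + 0k = 82.64 → ⌈·⌉ = 83
j=2: r + 1k = 246.549090… → ⌈·⌉ = 247
j=3: r + 2k = 410.458181… → ⌈·⌉ = 411
j=4: r + 3k = 574.367272… → ⌈·⌉ = 575
j=5: r + 4k = 738.276363… → ⌈·⌉ = 739
j=6: r + 5k = 902.185454… → ⌈·⌉ = 903
j=7: r + 6k = 1066.094545… → ⌈·⌉ = 1067
j=8: r + 7k = 1230.003636… → ⌈·⌉ = 1231
j=9: r + 8k = 1393.912727… → ⌈·⌉ = 1394
j=10: r + 9k = 1557.821818… → ⌈·⌉ = 1558
j=11: r + 10k = 1721.730909… → ⌈·⌉ = 1722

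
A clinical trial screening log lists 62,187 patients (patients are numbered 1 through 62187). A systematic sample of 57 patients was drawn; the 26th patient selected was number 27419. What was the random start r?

144

k = 62187/57 = 1091
r = 27419 − (26−1)×1091 = 27419 − 27275 = 144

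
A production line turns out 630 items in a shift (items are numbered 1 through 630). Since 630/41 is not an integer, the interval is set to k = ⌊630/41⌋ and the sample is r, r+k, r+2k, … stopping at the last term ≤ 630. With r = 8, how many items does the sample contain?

42

k = ⌊630/41⌋ = 15
Achieved size = ⌊(630 − 8)/15⌋ + 1 = ⌊622/15⌋ + 1 = 41 + 1 = 42
(last selection: 8 + 41×15 = 623 ≤ 630; next would be 638 > 630)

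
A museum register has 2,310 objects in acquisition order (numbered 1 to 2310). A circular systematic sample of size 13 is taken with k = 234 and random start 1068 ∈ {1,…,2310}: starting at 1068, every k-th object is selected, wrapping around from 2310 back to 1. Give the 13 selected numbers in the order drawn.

Selection 1: 1068
Selection 2: 1068 + 234 = 1302
Selection 3: 1302 + 234 = 1536
Selection 4: 1536 + 234 = 1770
Selection 5: 1770 + 234 = 2004
Selection 6: 2004 + 234 = 2238
Selection 7: 2238 + 234 = 2472 → 2472 − 2310 = 162
Selection 8: 162 + 234 = 396
Selection 9: 396 + 234 = 630
Selection 10: 630 + 234 = 864
Selection 11: 864 + 234 = 1098
Selection 12: 1098 + 234 = 1332
Selection 13: 1332 + 234 = 1566

1068, 1302, 1536, 1770, 2004, 2238, 162, 396, 630, 864, 1098, 1332, 1566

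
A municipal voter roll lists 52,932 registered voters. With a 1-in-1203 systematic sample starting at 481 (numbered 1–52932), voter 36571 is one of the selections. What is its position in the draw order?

31

k = 1203
position = (36571 − 481)/1203 + 1 = 36090/1203 + 1 = 30 + 1 = 31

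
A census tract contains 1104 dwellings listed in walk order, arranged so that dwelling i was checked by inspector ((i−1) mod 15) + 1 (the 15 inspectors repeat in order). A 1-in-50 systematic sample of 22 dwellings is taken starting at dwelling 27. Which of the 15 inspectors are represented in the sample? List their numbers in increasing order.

Consecutive selections differ by k = 50, so their inspector numbers differ by 50 mod 15 = 5.
gcd(50, 15) = 5, so the sample visits 15/5 = 3 distinct residues mod 15.
Start 27 is inspector 12; the inspectors hit are 2, 7, 12.

2, 7, 12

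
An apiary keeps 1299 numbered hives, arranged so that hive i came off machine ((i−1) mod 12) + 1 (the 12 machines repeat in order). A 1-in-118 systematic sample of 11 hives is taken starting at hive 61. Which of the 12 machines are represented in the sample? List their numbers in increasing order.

Consecutive selections differ by k = 118, so their machine numbers differ by 118 mod 12 = 10.
gcd(118, 12) = 2, so the sample visits 12/2 = 6 distinct residues mod 12.
Start 61 is machine 1; the machines hit are 1, 3, 5, 7, 9, 11.

1, 3, 5, 7, 9, 11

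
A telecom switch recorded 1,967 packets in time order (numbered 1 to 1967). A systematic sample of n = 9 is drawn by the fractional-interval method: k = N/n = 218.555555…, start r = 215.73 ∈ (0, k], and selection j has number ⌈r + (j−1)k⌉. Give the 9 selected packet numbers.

216, 435, 653, 872, 1090, 1309, 1528, 1746, 1965

j=1: r + 0k = 215.73 → ⌈·⌉ = 216
j=2: r + 1k = 434.285555… → ⌈·⌉ = 435
j=3: r + 2k = 652.841111… → ⌈·⌉ = 653
j=4: r + 3k = 871.396666… → ⌈·⌉ = 872
j=5: r + 4k = 1089.952222… → ⌈·⌉ = 1090
j=6: r + 5k = 1308.507777… → ⌈·⌉ = 1309
j=7: r + 6k = 1527.063333… → ⌈·⌉ = 1528
j=8: r + 7k = 1745.618888… → ⌈·⌉ = 1746
j=9: r + 8k = 1964.174444… → ⌈·⌉ = 1965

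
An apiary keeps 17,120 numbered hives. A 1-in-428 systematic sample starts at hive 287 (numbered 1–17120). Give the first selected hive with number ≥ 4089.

4139

k = 428
Steps past start: ⌈(4089 − 287)/428⌉ = ⌈3802/428⌉ = 9
Selected hive: 287 + 9×428 = 4139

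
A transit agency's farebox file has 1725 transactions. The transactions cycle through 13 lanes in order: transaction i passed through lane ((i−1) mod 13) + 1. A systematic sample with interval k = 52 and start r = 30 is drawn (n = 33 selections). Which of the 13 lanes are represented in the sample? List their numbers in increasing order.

Consecutive selections differ by k = 52, so their lane numbers differ by 52 mod 13 = 0.
gcd(52, 13) = 13, so the sample visits 13/13 = 1 distinct residues mod 13.
Start 30 is lane 4; the lanes hit are 4.

4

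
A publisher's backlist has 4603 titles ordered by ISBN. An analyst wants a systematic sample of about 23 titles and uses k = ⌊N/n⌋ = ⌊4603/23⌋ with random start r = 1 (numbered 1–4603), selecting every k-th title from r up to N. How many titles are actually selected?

24

k = ⌊4603/23⌋ = 200
Achieved size = ⌊(4603 − 1)/200⌋ + 1 = ⌊4602/200⌋ + 1 = 23 + 1 = 24
(last selection: 1 + 23×200 = 4601 ≤ 4603; next would be 4801 > 4603)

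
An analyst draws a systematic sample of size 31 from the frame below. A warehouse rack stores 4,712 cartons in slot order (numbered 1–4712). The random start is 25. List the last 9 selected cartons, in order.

3369, 3521, 3673, 3825, 3977, 4129, 4281, 4433, 4585

k = N/n = 4712/31 = 152
23rd selection = 25 + 22×152 = 3369
24th: 3369 + 152 = 3521
25th: 3521 + 152 = 3673
26th: 3673 + 152 = 3825
27th: 3825 + 152 = 3977
28th: 3977 + 152 = 4129
29th: 4129 + 152 = 4281
30th: 4281 + 152 = 4433
31st: 4433 + 152 = 4585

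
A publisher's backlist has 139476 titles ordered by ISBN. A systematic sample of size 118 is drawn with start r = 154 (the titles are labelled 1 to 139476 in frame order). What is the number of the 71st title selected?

k = 139476/118 = 1182
71st selection = r + (71−1)·k = 154 + 70×1182 = 154 + 82740 = 82894

82894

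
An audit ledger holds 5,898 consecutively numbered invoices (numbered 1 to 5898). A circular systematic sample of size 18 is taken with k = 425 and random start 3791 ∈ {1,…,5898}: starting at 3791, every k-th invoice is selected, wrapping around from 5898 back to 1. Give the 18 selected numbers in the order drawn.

Selection 1: 3791
Selection 2: 3791 + 425 = 4216
Selection 3: 4216 + 425 = 4641
Selection 4: 4641 + 425 = 5066
Selection 5: 5066 + 425 = 5491
Selection 6: 5491 + 425 = 5916 → 5916 − 5898 = 18
Selection 7: 18 + 425 = 443
Selection 8: 443 + 425 = 868
Selection 9: 868 + 425 = 1293
Selection 10: 1293 + 425 = 1718
Selection 11: 1718 + 425 = 2143
Selection 12: 2143 + 425 = 2568
Selection 13: 2568 + 425 = 2993
Selection 14: 2993 + 425 = 3418
Selection 15: 3418 + 425 = 3843
Selection 16: 3843 + 425 = 4268
Selection 17: 4268 + 425 = 4693
Selection 18: 4693 + 425 = 5118

3791, 4216, 4641, 5066, 5491, 18, 443, 868, 1293, 1718, 2143, 2568, 2993, 3418, 3843, 4268, 4693, 5118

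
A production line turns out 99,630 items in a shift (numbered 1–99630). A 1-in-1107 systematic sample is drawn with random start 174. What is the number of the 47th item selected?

k = 1107
47th selection = r + (47−1)·k = 174 + 46×1107 = 174 + 50922 = 51096

51096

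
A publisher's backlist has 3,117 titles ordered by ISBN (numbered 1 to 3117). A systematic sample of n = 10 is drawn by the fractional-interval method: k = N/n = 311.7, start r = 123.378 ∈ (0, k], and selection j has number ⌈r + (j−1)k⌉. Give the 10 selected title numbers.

124, 436, 747, 1059, 1371, 1682, 1994, 2306, 2617, 2929

j=1: r + 0k = 123.378 → ⌈·⌉ = 124
j=2: r + 1k = 435.078 → ⌈·⌉ = 436
j=3: r + 2k = 746.778 → ⌈·⌉ = 747
j=4: r + 3k = 1058.478 → ⌈·⌉ = 1059
j=5: r + 4k = 1370.178 → ⌈·⌉ = 1371
j=6: r + 5k = 1681.878 → ⌈·⌉ = 1682
j=7: r + 6k = 1993.578 → ⌈·⌉ = 1994
j=8: r + 7k = 2305.278 → ⌈·⌉ = 2306
j=9: r + 8k = 2616.978 → ⌈·⌉ = 2617
j=10: r + 9k = 2928.678 → ⌈·⌉ = 2929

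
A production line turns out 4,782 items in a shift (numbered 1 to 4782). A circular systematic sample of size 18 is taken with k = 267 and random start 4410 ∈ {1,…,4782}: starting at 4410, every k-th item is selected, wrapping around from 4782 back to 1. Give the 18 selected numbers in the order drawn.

Selection 1: 4410
Selection 2: 4410 + 267 = 4677
Selection 3: 4677 + 267 = 4944 → 4944 − 4782 = 162
Selection 4: 162 + 267 = 429
Selection 5: 429 + 267 = 696
Selection 6: 696 + 267 = 963
Selection 7: 963 + 267 = 1230
Selection 8: 1230 + 267 = 1497
Selection 9: 1497 + 267 = 1764
Selection 10: 1764 + 267 = 2031
Selection 11: 2031 + 267 = 2298
Selection 12: 2298 + 267 = 2565
Selection 13: 2565 + 267 = 2832
Selection 14: 2832 + 267 = 3099
Selection 15: 3099 + 267 = 3366
Selection 16: 3366 + 267 = 3633
Selection 17: 3633 + 267 = 3900
Selection 18: 3900 + 267 = 4167

4410, 4677, 162, 429, 696, 963, 1230, 1497, 1764, 2031, 2298, 2565, 2832, 3099, 3366, 3633, 3900, 4167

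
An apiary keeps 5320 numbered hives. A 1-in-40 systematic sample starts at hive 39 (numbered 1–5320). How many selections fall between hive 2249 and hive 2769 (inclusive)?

k = 40
First selection ≥ 2249: 39 + ⌈(2249−39)/40⌉·40 = 39 + 56×40 = 2279
Last selection ≤ 2769: 39 + ⌊(2769−39)/40⌋·40 = 39 + 68×40 = 2759
Count = 68 − 56 + 1 = 13

13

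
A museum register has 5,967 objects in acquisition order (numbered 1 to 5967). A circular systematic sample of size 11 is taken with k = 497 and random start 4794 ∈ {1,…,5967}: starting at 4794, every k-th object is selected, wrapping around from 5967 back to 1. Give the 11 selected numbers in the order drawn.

Selection 1: 4794
Selection 2: 4794 + 497 = 5291
Selection 3: 5291 + 497 = 5788
Selection 4: 5788 + 497 = 6285 → 6285 − 5967 = 318
Selection 5: 318 + 497 = 815
Selection 6: 815 + 497 = 1312
Selection 7: 1312 + 497 = 1809
Selection 8: 1809 + 497 = 2306
Selection 9: 2306 + 497 = 2803
Selection 10: 2803 + 497 = 3300
Selection 11: 3300 + 497 = 3797

4794, 5291, 5788, 318, 815, 1312, 1809, 2306, 2803, 3300, 3797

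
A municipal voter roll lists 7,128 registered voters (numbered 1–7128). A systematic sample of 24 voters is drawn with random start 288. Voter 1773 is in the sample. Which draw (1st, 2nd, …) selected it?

6

k = 7128/24 = 297
position = (1773 − 288)/297 + 1 = 1485/297 + 1 = 5 + 1 = 6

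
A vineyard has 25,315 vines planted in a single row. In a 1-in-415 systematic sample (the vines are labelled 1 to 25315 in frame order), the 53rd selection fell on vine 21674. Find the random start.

k = 415
r = 21674 − (53−1)×415 = 21674 − 21580 = 94

94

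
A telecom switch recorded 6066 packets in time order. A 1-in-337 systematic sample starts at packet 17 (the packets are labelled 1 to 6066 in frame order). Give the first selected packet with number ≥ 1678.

1702

k = 337
Steps past start: ⌈(1678 − 17)/337⌉ = ⌈1661/337⌉ = 5
Selected packet: 17 + 5×337 = 1702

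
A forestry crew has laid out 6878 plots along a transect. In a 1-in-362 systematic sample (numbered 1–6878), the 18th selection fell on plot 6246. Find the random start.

k = 362
r = 6246 − (18−1)×362 = 6246 − 6154 = 92

92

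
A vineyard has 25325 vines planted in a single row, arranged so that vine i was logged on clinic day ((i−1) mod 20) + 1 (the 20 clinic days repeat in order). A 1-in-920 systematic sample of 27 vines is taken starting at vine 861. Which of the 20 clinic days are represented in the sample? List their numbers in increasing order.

Consecutive selections differ by k = 920, so their clinic day numbers differ by 920 mod 20 = 0.
gcd(920, 20) = 20, so the sample visits 20/20 = 1 distinct residues mod 20.
Start 861 is clinic day 1; the clinic days hit are 1.

1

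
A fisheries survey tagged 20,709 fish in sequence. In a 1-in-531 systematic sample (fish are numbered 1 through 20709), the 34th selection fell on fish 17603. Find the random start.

k = 531
r = 17603 − (34−1)×531 = 17603 − 17523 = 80

80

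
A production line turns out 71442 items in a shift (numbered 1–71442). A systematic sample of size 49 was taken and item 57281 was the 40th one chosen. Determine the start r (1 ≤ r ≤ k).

k = 71442/49 = 1458
r = 57281 − (40−1)×1458 = 57281 − 56862 = 419

419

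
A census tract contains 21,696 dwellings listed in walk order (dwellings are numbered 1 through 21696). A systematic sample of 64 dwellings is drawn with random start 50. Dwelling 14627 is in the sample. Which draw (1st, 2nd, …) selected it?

44

k = 21696/64 = 339
position = (14627 − 50)/339 + 1 = 14577/339 + 1 = 43 + 1 = 44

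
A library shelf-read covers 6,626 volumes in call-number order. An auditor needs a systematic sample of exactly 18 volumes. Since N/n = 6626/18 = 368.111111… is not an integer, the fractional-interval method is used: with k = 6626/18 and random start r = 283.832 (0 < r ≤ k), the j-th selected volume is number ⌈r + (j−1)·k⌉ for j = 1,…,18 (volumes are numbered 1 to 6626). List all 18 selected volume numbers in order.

284, 652, 1021, 1389, 1757, 2125, 2493, 2861, 3229, 3597, 3965, 4334, 4702, 5070, 5438, 5806, 6174, 6542

j=1: r + 0k = 283.832 → ⌈·⌉ = 284
j=2: r + 1k = 651.943111… → ⌈·⌉ = 652
j=3: r + 2k = 1020.054222… → ⌈·⌉ = 1021
j=4: r + 3k = 1388.165333… → ⌈·⌉ = 1389
j=5: r + 4k = 1756.276444… → ⌈·⌉ = 1757
j=6: r + 5k = 2124.387555… → ⌈·⌉ = 2125
j=7: r + 6k = 2492.498666… → ⌈·⌉ = 2493
j=8: r + 7k = 2860.609777… → ⌈·⌉ = 2861
j=9: r + 8k = 3228.720888… → ⌈·⌉ = 3229
j=10: r + 9k = 3596.832 → ⌈·⌉ = 3597
j=11: r + 10k = 3964.943111… → ⌈·⌉ = 3965
j=12: r + 11k = 4333.054222… → ⌈·⌉ = 4334
j=13: r + 12k = 4701.165333… → ⌈·⌉ = 4702
j=14: r + 13k = 5069.276444… → ⌈·⌉ = 5070
j=15: r + 14k = 5437.387555… → ⌈·⌉ = 5438
j=16: r + 15k = 5805.498666… → ⌈·⌉ = 5806
j=17: r + 16k = 6173.609777… → ⌈·⌉ = 6174
j=18: r + 17k = 6541.720888… → ⌈·⌉ = 6542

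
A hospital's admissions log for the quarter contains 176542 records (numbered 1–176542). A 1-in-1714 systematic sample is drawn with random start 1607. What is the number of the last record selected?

176435

k = 1714
103rd selection = r + (103−1)·k = 1607 + 102×1714 = 1607 + 174828 = 176435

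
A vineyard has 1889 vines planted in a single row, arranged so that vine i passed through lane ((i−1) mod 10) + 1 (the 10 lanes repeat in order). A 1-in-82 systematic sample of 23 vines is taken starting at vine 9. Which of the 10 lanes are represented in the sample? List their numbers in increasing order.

Consecutive selections differ by k = 82, so their lane numbers differ by 82 mod 10 = 2.
gcd(82, 10) = 2, so the sample visits 10/2 = 5 distinct residues mod 10.
Start 9 is lane 9; the lanes hit are 1, 3, 5, 7, 9.

1, 3, 5, 7, 9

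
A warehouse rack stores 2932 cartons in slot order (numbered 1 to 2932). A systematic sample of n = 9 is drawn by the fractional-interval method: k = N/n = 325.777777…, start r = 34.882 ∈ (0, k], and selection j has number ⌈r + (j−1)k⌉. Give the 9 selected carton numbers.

j=1: r + 0k = 34.882 → ⌈·⌉ = 35
j=2: r + 1k = 360.659777… → ⌈·⌉ = 361
j=3: r + 2k = 686.437555… → ⌈·⌉ = 687
j=4: r + 3k = 1012.215333… → ⌈·⌉ = 1013
j=5: r + 4k = 1337.993111… → ⌈·⌉ = 1338
j=6: r + 5k = 1663.770888… → ⌈·⌉ = 1664
j=7: r + 6k = 1989.548666… → ⌈·⌉ = 1990
j=8: r + 7k = 2315.326444… → ⌈·⌉ = 2316
j=9: r + 8k = 2641.104222… → ⌈·⌉ = 2642

35, 361, 687, 1013, 1338, 1664, 1990, 2316, 2642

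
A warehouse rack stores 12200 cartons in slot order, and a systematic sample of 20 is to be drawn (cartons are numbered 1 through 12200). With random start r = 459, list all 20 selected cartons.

k = N/n = 12200/20 = 610
carton 1: 459
carton 2: 459 + 610 = 1069
carton 3: 1069 + 610 = 1679
carton 4: 1679 + 610 = 2289
carton 5: 2289 + 610 = 2899
carton 6: 2899 + 610 = 3509
carton 7: 3509 + 610 = 4119
carton 8: 4119 + 610 = 4729
carton 9: 4729 + 610 = 5339
carton 10: 5339 + 610 = 5949
carton 11: 5949 + 610 = 6559
carton 12: 6559 + 610 = 7169
carton 13: 7169 + 610 = 7779
carton 14: 7779 + 610 = 8389
carton 15: 8389 + 610 = 8999
carton 16: 8999 + 610 = 9609
carton 17: 9609 + 610 = 10219
carton 18: 10219 + 610 = 10829
carton 19: 10829 + 610 = 11439
carton 20: 11439 + 610 = 12049

459, 1069, 1679, 2289, 2899, 3509, 4119, 4729, 5339, 5949, 6559, 7169, 7779, 8389, 8999, 9609, 10219, 10829, 11439, 12049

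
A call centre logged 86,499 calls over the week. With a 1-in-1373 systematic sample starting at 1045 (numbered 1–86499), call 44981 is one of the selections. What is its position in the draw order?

k = 1373
position = (44981 − 1045)/1373 + 1 = 43936/1373 + 1 = 32 + 1 = 33

33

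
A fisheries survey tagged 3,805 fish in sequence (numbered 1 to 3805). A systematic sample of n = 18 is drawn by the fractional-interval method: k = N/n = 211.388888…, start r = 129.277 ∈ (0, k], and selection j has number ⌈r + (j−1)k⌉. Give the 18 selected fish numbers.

j=1: r + 0k = 129.277 → ⌈·⌉ = 130
j=2: r + 1k = 340.665888… → ⌈·⌉ = 341
j=3: r + 2k = 552.054777… → ⌈·⌉ = 553
j=4: r + 3k = 763.443666… → ⌈·⌉ = 764
j=5: r + 4k = 974.832555… → ⌈·⌉ = 975
j=6: r + 5k = 1186.221444… → ⌈·⌉ = 1187
j=7: r + 6k = 1397.610333… → ⌈·⌉ = 1398
j=8: r + 7k = 1608.999222… → ⌈·⌉ = 1609
j=9: r + 8k = 1820.388111… → ⌈·⌉ = 1821
j=10: r + 9k = 2031.777 → ⌈·⌉ = 2032
j=11: r + 10k = 2243.165888… → ⌈·⌉ = 2244
j=12: r + 11k = 2454.554777… → ⌈·⌉ = 2455
j=13: r + 12k = 2665.943666… → ⌈·⌉ = 2666
j=14: r + 13k = 2877.332555… → ⌈·⌉ = 2878
j=15: r + 14k = 3088.721444… → ⌈·⌉ = 3089
j=16: r + 15k = 3300.110333… → ⌈·⌉ = 3301
j=17: r + 16k = 3511.499222… → ⌈·⌉ = 3512
j=18: r + 17k = 3722.888111… → ⌈·⌉ = 3723

130, 341, 553, 764, 975, 1187, 1398, 1609, 1821, 2032, 2244, 2455, 2666, 2878, 3089, 3301, 3512, 3723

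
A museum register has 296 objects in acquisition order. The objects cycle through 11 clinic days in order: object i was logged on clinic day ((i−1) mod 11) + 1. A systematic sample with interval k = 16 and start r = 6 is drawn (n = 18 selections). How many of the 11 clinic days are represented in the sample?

Consecutive selections differ by k = 16, so their clinic day numbers differ by 16 mod 11 = 5.
gcd(16, 11) = 1, so the sample visits 11/1 = 11 distinct residues mod 11.
Start 6 is clinic day 6; the clinic days hit are 1, 2, 3, 4, 5, 6, 7, 8, 9, 10, 11.

11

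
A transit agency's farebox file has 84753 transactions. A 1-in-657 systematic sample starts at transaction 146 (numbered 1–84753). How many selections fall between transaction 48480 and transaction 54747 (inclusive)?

k = 657
First selection ≥ 48480: 146 + ⌈(48480−146)/657⌉·657 = 146 + 74×657 = 48764
Last selection ≤ 54747: 146 + ⌊(54747−146)/657⌋·657 = 146 + 83×657 = 54677
Count = 83 − 74 + 1 = 10

10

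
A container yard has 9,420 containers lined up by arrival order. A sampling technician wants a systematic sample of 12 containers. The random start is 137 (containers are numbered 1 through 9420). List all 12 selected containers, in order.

137, 922, 1707, 2492, 3277, 4062, 4847, 5632, 6417, 7202, 7987, 8772

k = N/n = 9420/12 = 785
container 1: 137
container 2: 137 + 785 = 922
container 3: 922 + 785 = 1707
container 4: 1707 + 785 = 2492
container 5: 2492 + 785 = 3277
container 6: 3277 + 785 = 4062
container 7: 4062 + 785 = 4847
container 8: 4847 + 785 = 5632
container 9: 5632 + 785 = 6417
container 10: 6417 + 785 = 7202
container 11: 7202 + 785 = 7987
container 12: 7987 + 785 = 8772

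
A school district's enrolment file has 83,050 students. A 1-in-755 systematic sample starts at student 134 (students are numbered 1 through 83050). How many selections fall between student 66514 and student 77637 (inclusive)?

15

k = 755
First selection ≥ 66514: 134 + ⌈(66514−134)/755⌉·755 = 134 + 88×755 = 66574
Last selection ≤ 77637: 134 + ⌊(77637−134)/755⌋·755 = 134 + 102×755 = 77144
Count = 102 − 88 + 1 = 15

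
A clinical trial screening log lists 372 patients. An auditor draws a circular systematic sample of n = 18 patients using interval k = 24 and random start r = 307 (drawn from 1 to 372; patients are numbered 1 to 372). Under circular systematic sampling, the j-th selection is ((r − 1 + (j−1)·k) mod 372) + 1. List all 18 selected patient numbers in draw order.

307, 331, 355, 7, 31, 55, 79, 103, 127, 151, 175, 199, 223, 247, 271, 295, 319, 343

Selection 1: 307
Selection 2: 307 + 24 = 331
Selection 3: 331 + 24 = 355
Selection 4: 355 + 24 = 379 → 379 − 372 = 7
Selection 5: 7 + 24 = 31
Selection 6: 31 + 24 = 55
Selection 7: 55 + 24 = 79
Selection 8: 79 + 24 = 103
Selection 9: 103 + 24 = 127
Selection 10: 127 + 24 = 151
Selection 11: 151 + 24 = 175
Selection 12: 175 + 24 = 199
Selection 13: 199 + 24 = 223
Selection 14: 223 + 24 = 247
Selection 15: 247 + 24 = 271
Selection 16: 271 + 24 = 295
Selection 17: 295 + 24 = 319
Selection 18: 319 + 24 = 343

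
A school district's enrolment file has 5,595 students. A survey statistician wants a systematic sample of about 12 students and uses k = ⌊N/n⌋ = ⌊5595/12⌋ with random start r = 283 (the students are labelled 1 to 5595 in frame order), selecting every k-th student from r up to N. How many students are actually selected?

12

k = ⌊5595/12⌋ = 466
Achieved size = ⌊(5595 − 283)/466⌋ + 1 = ⌊5312/466⌋ + 1 = 11 + 1 = 12
(last selection: 283 + 11×466 = 5409 ≤ 5595; next would be 5875 > 5595)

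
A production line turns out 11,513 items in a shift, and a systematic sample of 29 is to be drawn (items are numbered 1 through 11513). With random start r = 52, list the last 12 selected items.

k = N/n = 11513/29 = 397
18th selection = 52 + 17×397 = 6801
19th: 6801 + 397 = 7198
20th: 7198 + 397 = 7595
21st: 7595 + 397 = 7992
22nd: 7992 + 397 = 8389
23rd: 8389 + 397 = 8786
24th: 8786 + 397 = 9183
25th: 9183 + 397 = 9580
26th: 9580 + 397 = 9977
27th: 9977 + 397 = 10374
28th: 10374 + 397 = 10771
29th: 10771 + 397 = 11168

6801, 7198, 7595, 7992, 8389, 8786, 9183, 9580, 9977, 10374, 10771, 11168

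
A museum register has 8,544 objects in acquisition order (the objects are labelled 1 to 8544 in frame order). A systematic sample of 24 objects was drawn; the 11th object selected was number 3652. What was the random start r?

k = 8544/24 = 356
r = 3652 − (11−1)×356 = 3652 − 3560 = 92

92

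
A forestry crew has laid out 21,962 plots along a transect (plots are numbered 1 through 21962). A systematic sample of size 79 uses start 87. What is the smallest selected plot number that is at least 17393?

k = 21962/79 = 278
Steps past start: ⌈(17393 − 87)/278⌉ = ⌈17306/278⌉ = 63
Selected plot: 87 + 63×278 = 17601

17601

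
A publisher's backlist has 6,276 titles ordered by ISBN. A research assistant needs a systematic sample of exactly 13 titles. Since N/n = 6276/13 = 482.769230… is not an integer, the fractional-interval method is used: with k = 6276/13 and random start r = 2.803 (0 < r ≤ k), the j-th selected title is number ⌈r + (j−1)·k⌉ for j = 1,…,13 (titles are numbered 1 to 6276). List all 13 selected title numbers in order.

3, 486, 969, 1452, 1934, 2417, 2900, 3383, 3865, 4348, 4831, 5314, 5797

j=1: r + 0k = 2.803 → ⌈·⌉ = 3
j=2: r + 1k = 485.572230… → ⌈·⌉ = 486
j=3: r + 2k = 968.341461… → ⌈·⌉ = 969
j=4: r + 3k = 1451.110692… → ⌈·⌉ = 1452
j=5: r + 4k = 1933.879923… → ⌈·⌉ = 1934
j=6: r + 5k = 2416.649153… → ⌈·⌉ = 2417
j=7: r + 6k = 2899.418384… → ⌈·⌉ = 2900
j=8: r + 7k = 3382.187615… → ⌈·⌉ = 3383
j=9: r + 8k = 3864.956846… → ⌈·⌉ = 3865
j=10: r + 9k = 4347.726076… → ⌈·⌉ = 4348
j=11: r + 10k = 4830.495307… → ⌈·⌉ = 4831
j=12: r + 11k = 5313.264538… → ⌈·⌉ = 5314
j=13: r + 12k = 5796.033769… → ⌈·⌉ = 5797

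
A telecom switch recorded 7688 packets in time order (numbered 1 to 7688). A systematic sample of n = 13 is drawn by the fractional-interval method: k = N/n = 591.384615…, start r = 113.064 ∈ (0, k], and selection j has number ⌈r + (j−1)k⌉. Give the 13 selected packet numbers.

114, 705, 1296, 1888, 2479, 3070, 3662, 4253, 4845, 5436, 6027, 6619, 7210

j=1: r + 0k = 113.064 → ⌈·⌉ = 114
j=2: r + 1k = 704.448615… → ⌈·⌉ = 705
j=3: r + 2k = 1295.833230… → ⌈·⌉ = 1296
j=4: r + 3k = 1887.217846… → ⌈·⌉ = 1888
j=5: r + 4k = 2478.602461… → ⌈·⌉ = 2479
j=6: r + 5k = 3069.987076… → ⌈·⌉ = 3070
j=7: r + 6k = 3661.371692… → ⌈·⌉ = 3662
j=8: r + 7k = 4252.756307… → ⌈·⌉ = 4253
j=9: r + 8k = 4844.140923… → ⌈·⌉ = 4845
j=10: r + 9k = 5435.525538… → ⌈·⌉ = 5436
j=11: r + 10k = 6026.910153… → ⌈·⌉ = 6027
j=12: r + 11k = 6618.294769… → ⌈·⌉ = 6619
j=13: r + 12k = 7209.679384… → ⌈·⌉ = 7210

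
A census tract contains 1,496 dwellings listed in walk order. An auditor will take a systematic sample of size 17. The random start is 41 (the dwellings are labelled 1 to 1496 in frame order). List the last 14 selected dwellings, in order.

305, 393, 481, 569, 657, 745, 833, 921, 1009, 1097, 1185, 1273, 1361, 1449

k = N/n = 1496/17 = 88
4th selection = 41 + 3×88 = 305
5th: 305 + 88 = 393
6th: 393 + 88 = 481
7th: 481 + 88 = 569
8th: 569 + 88 = 657
9th: 657 + 88 = 745
10th: 745 + 88 = 833
11th: 833 + 88 = 921
12th: 921 + 88 = 1009
13th: 1009 + 88 = 1097
14th: 1097 + 88 = 1185
15th: 1185 + 88 = 1273
16th: 1273 + 88 = 1361
17th: 1361 + 88 = 1449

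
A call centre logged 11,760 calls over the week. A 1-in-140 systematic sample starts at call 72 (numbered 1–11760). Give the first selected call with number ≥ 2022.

2032

k = 140
Steps past start: ⌈(2022 − 72)/140⌉ = ⌈1950/140⌉ = 14
Selected call: 72 + 14×140 = 2032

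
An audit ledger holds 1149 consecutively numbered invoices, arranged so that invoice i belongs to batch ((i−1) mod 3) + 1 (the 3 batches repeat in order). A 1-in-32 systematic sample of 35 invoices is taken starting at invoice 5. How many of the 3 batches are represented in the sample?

Consecutive selections differ by k = 32, so their batch numbers differ by 32 mod 3 = 2.
gcd(32, 3) = 1, so the sample visits 3/1 = 3 distinct residues mod 3.
Start 5 is batch 2; the batches hit are 1, 2, 3.

3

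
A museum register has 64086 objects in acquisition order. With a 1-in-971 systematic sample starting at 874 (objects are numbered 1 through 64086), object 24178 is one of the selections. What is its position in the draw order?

k = 971
position = (24178 − 874)/971 + 1 = 23304/971 + 1 = 24 + 1 = 25

25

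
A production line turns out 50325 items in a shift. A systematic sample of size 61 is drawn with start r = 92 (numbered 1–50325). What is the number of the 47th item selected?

38042

k = 50325/61 = 825
47th selection = r + (47−1)·k = 92 + 46×825 = 92 + 37950 = 38042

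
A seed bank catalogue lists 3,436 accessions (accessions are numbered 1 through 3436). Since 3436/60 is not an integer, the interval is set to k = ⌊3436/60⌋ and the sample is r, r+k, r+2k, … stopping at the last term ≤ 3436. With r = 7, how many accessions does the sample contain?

k = ⌊3436/60⌋ = 57
Achieved size = ⌊(3436 − 7)/57⌋ + 1 = ⌊3429/57⌋ + 1 = 60 + 1 = 61
(last selection: 7 + 60×57 = 3427 ≤ 3436; next would be 3484 > 3436)

61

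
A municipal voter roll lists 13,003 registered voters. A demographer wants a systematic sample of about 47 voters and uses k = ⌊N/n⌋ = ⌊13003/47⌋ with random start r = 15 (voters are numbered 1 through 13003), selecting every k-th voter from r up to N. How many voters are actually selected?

48

k = ⌊13003/47⌋ = 276
Achieved size = ⌊(13003 − 15)/276⌋ + 1 = ⌊12988/276⌋ + 1 = 47 + 1 = 48
(last selection: 15 + 47×276 = 12987 ≤ 13003; next would be 13263 > 13003)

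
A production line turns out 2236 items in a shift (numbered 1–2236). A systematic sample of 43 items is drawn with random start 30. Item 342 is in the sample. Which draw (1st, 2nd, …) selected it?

7

k = 2236/43 = 52
position = (342 − 30)/52 + 1 = 312/52 + 1 = 6 + 1 = 7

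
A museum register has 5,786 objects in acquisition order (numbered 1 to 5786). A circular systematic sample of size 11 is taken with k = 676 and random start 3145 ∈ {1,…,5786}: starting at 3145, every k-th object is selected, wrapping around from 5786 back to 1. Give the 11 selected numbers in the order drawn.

3145, 3821, 4497, 5173, 63, 739, 1415, 2091, 2767, 3443, 4119

Selection 1: 3145
Selection 2: 3145 + 676 = 3821
Selection 3: 3821 + 676 = 4497
Selection 4: 4497 + 676 = 5173
Selection 5: 5173 + 676 = 5849 → 5849 − 5786 = 63
Selection 6: 63 + 676 = 739
Selection 7: 739 + 676 = 1415
Selection 8: 1415 + 676 = 2091
Selection 9: 2091 + 676 = 2767
Selection 10: 2767 + 676 = 3443
Selection 11: 3443 + 676 = 4119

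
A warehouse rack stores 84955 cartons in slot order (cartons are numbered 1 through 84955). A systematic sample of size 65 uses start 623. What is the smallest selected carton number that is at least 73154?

73815

k = 84955/65 = 1307
Steps past start: ⌈(73154 − 623)/1307⌉ = ⌈72531/1307⌉ = 56
Selected carton: 623 + 56×1307 = 73815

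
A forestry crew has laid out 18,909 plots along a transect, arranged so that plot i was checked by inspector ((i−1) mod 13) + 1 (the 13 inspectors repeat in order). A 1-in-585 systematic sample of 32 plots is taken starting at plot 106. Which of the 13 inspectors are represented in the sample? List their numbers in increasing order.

Consecutive selections differ by k = 585, so their inspector numbers differ by 585 mod 13 = 0.
gcd(585, 13) = 13, so the sample visits 13/13 = 1 distinct residues mod 13.
Start 106 is inspector 2; the inspectors hit are 2.

2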